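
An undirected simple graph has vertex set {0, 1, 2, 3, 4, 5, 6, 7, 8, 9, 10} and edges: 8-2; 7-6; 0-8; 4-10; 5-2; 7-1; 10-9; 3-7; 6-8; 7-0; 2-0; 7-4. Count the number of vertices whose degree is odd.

Degrees: 0:3, 1:1, 2:3, 3:1, 4:2, 5:1, 6:2, 7:5, 8:3, 9:1, 10:2
Odd-degree vertices: 0, 1, 2, 3, 5, 7, 8, 9.

8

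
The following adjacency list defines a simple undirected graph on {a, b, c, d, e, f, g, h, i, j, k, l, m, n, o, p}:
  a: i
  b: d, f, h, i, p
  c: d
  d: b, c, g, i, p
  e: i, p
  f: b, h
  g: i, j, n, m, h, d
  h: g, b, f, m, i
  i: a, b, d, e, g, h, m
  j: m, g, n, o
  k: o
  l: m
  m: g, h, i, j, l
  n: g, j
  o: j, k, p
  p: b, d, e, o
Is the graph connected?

Starting from a and exploring outward reaches every vertex (a, i, b, m, g, e, h, d, f, p, l, j, n, c, o, k); the graph is connected.

Yes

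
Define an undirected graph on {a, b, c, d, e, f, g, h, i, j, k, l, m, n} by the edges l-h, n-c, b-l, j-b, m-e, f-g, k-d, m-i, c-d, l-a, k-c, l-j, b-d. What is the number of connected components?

3

Component: {f, g}
Component: {e, i, m}
Component: {a, b, c, d, h, j, k, l, n}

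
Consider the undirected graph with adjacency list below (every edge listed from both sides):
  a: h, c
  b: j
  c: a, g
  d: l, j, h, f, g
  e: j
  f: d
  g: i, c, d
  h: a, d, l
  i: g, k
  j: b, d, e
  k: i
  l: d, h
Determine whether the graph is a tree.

The graph has 12 vertices and 13 edges.
Connected but with 13 > 11 edges, so it has a cycle and is not a tree.

No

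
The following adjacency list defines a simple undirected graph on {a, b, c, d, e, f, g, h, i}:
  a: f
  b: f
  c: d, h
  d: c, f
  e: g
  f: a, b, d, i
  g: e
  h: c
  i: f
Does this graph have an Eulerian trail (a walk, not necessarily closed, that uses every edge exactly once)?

Degrees: a:1, b:1, c:2, d:2, e:1, f:4, g:1, h:1, i:1
Odd-degree vertices: a, b, e, g, h, i (6 total).
An Eulerian trail requires 0 or 2 odd-degree vertices; here there are 6.

No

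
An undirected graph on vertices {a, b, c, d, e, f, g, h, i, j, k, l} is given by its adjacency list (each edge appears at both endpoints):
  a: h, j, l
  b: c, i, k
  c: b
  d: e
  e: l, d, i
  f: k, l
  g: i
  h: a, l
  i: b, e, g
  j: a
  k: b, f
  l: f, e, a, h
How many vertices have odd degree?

Degrees: a:3, b:3, c:1, d:1, e:3, f:2, g:1, h:2, i:3, j:1, k:2, l:4
Odd-degree vertices: a, b, c, d, e, g, i, j.

8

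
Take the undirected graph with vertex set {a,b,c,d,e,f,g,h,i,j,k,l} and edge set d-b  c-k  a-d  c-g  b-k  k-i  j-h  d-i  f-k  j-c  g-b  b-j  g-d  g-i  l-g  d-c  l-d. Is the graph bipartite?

g-d-l-g is an odd cycle (length 3), and a bipartite graph can contain only even cycles.

No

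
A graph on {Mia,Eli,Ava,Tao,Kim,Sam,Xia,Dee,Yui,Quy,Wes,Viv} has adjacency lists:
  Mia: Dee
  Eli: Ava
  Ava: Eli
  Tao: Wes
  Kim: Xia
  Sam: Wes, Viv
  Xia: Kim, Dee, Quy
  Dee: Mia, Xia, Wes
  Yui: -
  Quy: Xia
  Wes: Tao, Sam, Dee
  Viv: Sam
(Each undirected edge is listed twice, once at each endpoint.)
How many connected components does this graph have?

3

Component: {Yui}
Component: {Eli, Ava}
Component: {Mia, Tao, Kim, Sam, Xia, Dee, Quy, Wes, Viv}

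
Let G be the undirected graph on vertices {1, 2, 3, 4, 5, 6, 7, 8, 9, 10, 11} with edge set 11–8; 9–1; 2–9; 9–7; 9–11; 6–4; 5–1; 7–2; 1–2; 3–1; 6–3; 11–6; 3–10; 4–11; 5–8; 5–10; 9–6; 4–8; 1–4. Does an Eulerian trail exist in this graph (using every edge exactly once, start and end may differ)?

No

Degrees: 1:5, 2:3, 3:3, 4:4, 5:3, 6:4, 7:2, 8:3, 9:5, 10:2, 11:4
Odd-degree vertices: 1, 2, 3, 5, 8, 9 (6 total).
With 6 odd-degree vertices (more than two), no single trail can use every edge.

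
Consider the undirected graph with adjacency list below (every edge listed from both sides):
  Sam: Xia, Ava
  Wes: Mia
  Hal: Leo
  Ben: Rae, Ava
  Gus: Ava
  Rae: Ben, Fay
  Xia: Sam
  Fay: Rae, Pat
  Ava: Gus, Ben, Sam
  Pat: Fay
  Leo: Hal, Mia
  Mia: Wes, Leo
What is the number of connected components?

Component: {Wes, Hal, Leo, Mia}
Component: {Sam, Ben, Gus, Rae, Xia, Fay, Ava, Pat}

2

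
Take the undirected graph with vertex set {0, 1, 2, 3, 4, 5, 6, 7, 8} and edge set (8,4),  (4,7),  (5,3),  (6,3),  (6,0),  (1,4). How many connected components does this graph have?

Component: {2}
Component: {0, 3, 5, 6}
Component: {1, 4, 7, 8}

3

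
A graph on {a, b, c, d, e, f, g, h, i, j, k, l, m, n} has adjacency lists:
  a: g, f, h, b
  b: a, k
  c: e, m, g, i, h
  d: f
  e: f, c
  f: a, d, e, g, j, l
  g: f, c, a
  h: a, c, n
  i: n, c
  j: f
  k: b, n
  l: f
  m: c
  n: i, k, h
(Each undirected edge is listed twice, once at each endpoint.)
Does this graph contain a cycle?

Yes

The graph has 14 vertices, 18 edges, and 1 connected component.
Since 18 > 14 - 1, a cycle must exist; for instance a-h-n-k-b-a.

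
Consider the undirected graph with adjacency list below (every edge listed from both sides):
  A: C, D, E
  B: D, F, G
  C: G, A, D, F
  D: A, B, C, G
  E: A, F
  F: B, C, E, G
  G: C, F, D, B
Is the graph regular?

Degrees: A:3, B:3, C:4, D:4, E:2, F:4, G:4
Degrees are not all equal (e.g. deg(E)=2 but deg(C)=4); not regular.

No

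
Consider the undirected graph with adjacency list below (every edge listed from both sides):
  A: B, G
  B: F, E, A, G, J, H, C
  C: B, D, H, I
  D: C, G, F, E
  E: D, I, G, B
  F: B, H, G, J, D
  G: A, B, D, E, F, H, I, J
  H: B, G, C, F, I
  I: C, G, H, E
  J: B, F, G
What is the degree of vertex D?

4

Neighbors of D: C, E, F, G.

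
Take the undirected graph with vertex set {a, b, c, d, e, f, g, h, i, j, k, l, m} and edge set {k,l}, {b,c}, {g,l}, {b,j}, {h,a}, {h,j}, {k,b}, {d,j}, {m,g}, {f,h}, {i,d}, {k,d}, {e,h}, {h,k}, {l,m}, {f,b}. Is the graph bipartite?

The cycle l-g-m-l has length 3, which is odd, so the graph is not bipartite.

No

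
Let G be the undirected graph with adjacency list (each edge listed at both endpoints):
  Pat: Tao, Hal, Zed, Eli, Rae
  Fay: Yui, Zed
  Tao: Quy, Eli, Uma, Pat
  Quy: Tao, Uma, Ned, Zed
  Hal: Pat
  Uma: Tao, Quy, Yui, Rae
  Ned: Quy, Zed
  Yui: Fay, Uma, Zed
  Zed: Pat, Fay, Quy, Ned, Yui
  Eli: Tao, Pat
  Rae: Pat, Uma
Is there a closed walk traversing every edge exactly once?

Degrees: Pat:5, Fay:2, Tao:4, Quy:4, Hal:1, Uma:4, Ned:2, Yui:3, Zed:5, Eli:2, Rae:2
Vertices with odd degree: Pat, Hal, Yui, Zed. An Eulerian circuit requires all degrees even.

No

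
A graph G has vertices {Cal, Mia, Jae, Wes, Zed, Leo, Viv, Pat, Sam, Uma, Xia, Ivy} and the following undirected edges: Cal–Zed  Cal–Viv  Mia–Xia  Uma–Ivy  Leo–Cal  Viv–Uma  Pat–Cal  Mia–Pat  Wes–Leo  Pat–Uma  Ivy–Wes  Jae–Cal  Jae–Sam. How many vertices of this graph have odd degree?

6

Degrees: Cal:5, Mia:2, Jae:2, Wes:2, Zed:1, Leo:2, Viv:2, Pat:3, Sam:1, Uma:3, Xia:1, Ivy:2
Odd-degree vertices: Cal, Zed, Pat, Sam, Uma, Xia.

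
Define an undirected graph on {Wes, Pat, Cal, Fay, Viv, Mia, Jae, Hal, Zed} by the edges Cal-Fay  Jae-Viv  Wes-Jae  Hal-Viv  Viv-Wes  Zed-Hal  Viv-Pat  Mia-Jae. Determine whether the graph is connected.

Component: {Cal, Fay}
Component: {Wes, Pat, Viv, Mia, Jae, Hal, Zed}
There are 2 separate components, so the graph is not connected.

No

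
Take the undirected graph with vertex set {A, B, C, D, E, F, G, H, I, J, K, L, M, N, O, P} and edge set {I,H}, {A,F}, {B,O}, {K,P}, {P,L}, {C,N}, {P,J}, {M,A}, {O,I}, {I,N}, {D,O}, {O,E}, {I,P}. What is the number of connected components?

Component: {G}
Component: {A, F, M}
Component: {B, C, D, E, H, I, J, K, L, N, O, P}

3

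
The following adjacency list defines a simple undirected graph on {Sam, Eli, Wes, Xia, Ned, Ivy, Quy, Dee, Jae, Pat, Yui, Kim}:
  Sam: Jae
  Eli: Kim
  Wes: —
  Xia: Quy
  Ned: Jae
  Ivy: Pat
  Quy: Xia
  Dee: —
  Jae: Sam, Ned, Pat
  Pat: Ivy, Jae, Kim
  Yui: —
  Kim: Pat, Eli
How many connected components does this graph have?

5

Component: {Wes}
Component: {Dee}
Component: {Yui}
Component: {Xia, Quy}
Component: {Sam, Eli, Ned, Ivy, Jae, Pat, Kim}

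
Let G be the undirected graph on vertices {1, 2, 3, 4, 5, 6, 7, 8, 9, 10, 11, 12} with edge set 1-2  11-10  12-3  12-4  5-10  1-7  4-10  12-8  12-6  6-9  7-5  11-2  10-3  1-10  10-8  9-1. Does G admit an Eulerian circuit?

Degrees: 1:4, 2:2, 3:2, 4:2, 5:2, 6:2, 7:2, 8:2, 9:2, 10:6, 11:2, 12:4
All degrees are even and the non-isolated vertices are connected — an Eulerian circuit exists.

Yes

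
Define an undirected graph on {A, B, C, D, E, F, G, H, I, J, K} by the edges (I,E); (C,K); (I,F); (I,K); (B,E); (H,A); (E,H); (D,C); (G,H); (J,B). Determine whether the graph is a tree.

Yes

|V| = 11, |E| = 10.
Connected and |E| = |V| - 1, which characterizes a tree.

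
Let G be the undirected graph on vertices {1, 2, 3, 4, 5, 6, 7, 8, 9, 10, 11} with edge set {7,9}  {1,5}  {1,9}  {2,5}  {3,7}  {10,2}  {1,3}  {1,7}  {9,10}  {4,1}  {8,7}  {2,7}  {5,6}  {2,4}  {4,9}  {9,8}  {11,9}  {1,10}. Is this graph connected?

Starting from 1 and exploring outward reaches every vertex (1, 9, 7, 3, 5, 4, 10, 8, 11, 2, 6); the graph is connected.

Yes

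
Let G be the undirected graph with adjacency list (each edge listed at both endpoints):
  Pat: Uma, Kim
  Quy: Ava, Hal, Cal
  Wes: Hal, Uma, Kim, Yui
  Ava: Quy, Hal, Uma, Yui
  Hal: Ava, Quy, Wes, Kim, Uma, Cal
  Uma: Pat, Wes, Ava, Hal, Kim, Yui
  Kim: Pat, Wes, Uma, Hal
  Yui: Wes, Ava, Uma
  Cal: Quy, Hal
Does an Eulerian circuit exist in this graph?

Degrees: Pat:2, Quy:3, Wes:4, Ava:4, Hal:6, Uma:6, Kim:4, Yui:3, Cal:2
Vertices with odd degree: Quy, Yui. An Eulerian circuit requires all degrees even.

No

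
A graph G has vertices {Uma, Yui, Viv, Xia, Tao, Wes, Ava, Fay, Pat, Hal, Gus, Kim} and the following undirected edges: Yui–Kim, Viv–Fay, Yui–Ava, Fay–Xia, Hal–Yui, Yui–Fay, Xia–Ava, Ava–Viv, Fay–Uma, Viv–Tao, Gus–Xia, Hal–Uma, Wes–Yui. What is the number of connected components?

Component: {Pat}
Component: {Uma, Yui, Viv, Xia, Tao, Wes, Ava, Fay, Hal, Gus, Kim}

2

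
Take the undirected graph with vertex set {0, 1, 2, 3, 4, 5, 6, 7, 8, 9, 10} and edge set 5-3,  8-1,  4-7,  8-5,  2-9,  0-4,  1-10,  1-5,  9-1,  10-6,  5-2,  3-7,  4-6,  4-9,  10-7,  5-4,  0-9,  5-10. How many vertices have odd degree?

2

Degrees: 0:2, 1:4, 2:2, 3:2, 4:5, 5:6, 6:2, 7:3, 8:2, 9:4, 10:4
Odd-degree vertices: 4, 7.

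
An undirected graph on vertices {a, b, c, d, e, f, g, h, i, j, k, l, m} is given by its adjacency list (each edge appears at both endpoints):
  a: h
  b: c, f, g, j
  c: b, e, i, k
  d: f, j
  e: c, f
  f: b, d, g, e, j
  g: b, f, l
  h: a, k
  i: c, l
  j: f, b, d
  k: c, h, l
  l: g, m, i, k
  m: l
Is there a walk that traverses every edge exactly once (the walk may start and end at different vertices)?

Degrees: a:1, b:4, c:4, d:2, e:2, f:5, g:3, h:2, i:2, j:3, k:3, l:4, m:1
Odd-degree vertices: a, f, g, j, k, m (6 total).
An Eulerian trail requires 0 or 2 odd-degree vertices; here there are 6.

No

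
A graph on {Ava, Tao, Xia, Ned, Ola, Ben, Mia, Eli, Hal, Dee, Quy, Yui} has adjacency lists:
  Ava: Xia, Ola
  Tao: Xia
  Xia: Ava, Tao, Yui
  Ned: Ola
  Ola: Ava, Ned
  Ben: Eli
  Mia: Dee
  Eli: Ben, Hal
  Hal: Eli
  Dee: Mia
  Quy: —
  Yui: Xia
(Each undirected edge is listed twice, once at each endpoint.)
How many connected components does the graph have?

4

Component: {Quy}
Component: {Mia, Dee}
Component: {Ben, Eli, Hal}
Component: {Ava, Tao, Xia, Ned, Ola, Yui}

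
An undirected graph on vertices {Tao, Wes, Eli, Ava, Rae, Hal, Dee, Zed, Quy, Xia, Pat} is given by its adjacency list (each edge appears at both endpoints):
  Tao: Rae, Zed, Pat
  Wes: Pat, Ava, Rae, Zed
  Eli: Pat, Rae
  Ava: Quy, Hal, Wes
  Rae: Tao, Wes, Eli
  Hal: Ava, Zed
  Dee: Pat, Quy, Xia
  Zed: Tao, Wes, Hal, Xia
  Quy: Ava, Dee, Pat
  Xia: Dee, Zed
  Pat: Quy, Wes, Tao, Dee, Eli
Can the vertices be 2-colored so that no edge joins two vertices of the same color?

The cycle Quy-Dee-Pat-Quy has length 3, which is odd, so the graph is not bipartite.

No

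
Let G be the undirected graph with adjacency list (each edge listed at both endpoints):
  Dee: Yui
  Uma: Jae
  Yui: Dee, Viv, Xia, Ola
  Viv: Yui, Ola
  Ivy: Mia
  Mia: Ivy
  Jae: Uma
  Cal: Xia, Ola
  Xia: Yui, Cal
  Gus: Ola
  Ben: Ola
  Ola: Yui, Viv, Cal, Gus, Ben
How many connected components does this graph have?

3

Component: {Uma, Jae}
Component: {Ivy, Mia}
Component: {Dee, Yui, Viv, Cal, Xia, Gus, Ben, Ola}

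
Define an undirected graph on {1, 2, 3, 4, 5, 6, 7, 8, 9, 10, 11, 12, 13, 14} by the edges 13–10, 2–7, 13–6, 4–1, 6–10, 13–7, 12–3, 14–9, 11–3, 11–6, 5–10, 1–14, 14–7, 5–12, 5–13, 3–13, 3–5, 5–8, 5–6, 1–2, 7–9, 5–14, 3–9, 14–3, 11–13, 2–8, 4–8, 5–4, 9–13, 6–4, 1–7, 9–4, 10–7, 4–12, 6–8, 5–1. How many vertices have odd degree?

8

Degrees: 1:5, 2:3, 3:6, 4:6, 5:9, 6:6, 7:6, 8:4, 9:5, 10:4, 11:3, 12:3, 13:7, 14:5
Odd-degree vertices: 1, 2, 5, 9, 11, 12, 13, 14.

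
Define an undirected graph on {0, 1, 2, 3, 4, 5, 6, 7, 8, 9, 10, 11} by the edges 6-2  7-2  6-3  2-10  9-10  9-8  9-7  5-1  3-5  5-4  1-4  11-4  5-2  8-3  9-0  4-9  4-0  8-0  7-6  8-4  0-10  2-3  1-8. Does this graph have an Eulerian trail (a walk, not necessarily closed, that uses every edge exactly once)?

Degrees: 0:4, 1:3, 2:5, 3:4, 4:6, 5:4, 6:3, 7:3, 8:5, 9:5, 10:3, 11:1
Odd-degree vertices: 1, 2, 6, 7, 8, 9, 10, 11 (8 total).
With 8 odd-degree vertices (more than two), no single trail can use every edge.

No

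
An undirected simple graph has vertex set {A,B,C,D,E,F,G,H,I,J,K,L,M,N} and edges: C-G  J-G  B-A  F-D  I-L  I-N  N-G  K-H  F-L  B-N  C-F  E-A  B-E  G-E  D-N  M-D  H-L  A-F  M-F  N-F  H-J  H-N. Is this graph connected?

Yes

A breadth-first search from A visits A, B, E, F, N, G, C, M, L, D, H, I, J, K — all 14 vertices — so the graph is connected.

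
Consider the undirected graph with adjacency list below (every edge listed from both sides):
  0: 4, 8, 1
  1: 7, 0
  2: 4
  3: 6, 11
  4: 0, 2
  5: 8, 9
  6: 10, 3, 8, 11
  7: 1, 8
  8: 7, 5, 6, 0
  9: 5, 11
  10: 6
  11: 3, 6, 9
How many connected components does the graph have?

Component: {0, 1, 2, 3, 4, 5, 6, 7, 8, 9, 10, 11}

1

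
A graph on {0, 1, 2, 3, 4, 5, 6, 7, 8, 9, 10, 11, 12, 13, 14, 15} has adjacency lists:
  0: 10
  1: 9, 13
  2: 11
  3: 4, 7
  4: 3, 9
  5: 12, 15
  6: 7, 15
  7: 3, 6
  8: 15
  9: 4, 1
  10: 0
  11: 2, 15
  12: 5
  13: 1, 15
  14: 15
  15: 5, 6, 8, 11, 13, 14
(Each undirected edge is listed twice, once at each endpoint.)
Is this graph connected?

No

Component: {0, 10}
Component: {1, 2, 3, 4, 5, 6, 7, 8, 9, 11, 12, 13, 14, 15}
No edge joins these 2 groups, so the graph is disconnected.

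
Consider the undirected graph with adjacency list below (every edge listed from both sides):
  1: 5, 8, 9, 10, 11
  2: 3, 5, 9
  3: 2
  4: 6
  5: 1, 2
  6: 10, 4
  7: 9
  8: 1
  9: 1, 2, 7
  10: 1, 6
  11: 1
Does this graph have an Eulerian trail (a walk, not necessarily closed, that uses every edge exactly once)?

No

Degrees: 1:5, 2:3, 3:1, 4:1, 5:2, 6:2, 7:1, 8:1, 9:3, 10:2, 11:1
Odd-degree vertices: 1, 2, 3, 4, 7, 8, 9, 11 (8 total).
An Eulerian trail requires 0 or 2 odd-degree vertices; here there are 8.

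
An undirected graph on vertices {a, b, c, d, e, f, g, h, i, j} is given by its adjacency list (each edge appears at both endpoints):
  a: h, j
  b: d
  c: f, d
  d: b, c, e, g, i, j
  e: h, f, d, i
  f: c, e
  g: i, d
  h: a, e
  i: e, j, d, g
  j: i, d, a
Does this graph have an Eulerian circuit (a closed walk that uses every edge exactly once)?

Degrees: a:2, b:1, c:2, d:6, e:4, f:2, g:2, h:2, i:4, j:3
b, j have odd degree; an Eulerian circuit needs every degree to be even, so none exists.

No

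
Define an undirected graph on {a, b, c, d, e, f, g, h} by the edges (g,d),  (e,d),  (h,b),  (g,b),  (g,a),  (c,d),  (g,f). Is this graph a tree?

The graph has 8 vertices and 7 edges.
It is connected with exactly 7 edges, hence acyclic — it is a tree.

Yes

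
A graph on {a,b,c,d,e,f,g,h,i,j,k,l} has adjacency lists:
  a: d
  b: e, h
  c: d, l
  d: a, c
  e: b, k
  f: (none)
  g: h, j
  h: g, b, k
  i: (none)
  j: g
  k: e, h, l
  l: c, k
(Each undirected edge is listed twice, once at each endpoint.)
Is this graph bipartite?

Yes

A valid 2-coloring puts {d, e, f, h, i, j, l} on one side and {a, b, c, g, k} on the other; every edge crosses between the two sides.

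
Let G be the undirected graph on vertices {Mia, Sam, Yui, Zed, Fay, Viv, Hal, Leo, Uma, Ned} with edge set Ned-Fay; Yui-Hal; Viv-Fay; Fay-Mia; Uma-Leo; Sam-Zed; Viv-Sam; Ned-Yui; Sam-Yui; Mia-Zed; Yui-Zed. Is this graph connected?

No

Component: {Leo, Uma}
Component: {Mia, Sam, Yui, Zed, Fay, Viv, Hal, Ned}
No edge joins these 2 groups, so the graph is disconnected.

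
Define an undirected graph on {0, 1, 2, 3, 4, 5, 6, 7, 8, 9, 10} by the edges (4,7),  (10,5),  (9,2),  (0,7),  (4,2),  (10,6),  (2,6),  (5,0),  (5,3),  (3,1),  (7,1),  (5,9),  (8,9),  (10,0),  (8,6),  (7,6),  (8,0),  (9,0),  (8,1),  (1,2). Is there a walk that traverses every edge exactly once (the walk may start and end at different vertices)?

Yes

Degrees: 0:5, 1:4, 2:4, 3:2, 4:2, 5:4, 6:4, 7:4, 8:4, 9:4, 10:3
Odd-degree vertices: 0, 10 (2 total).
With 2 odd-degree vertices and all edges in one connected piece, an Eulerian trail exists (from 0 to 10).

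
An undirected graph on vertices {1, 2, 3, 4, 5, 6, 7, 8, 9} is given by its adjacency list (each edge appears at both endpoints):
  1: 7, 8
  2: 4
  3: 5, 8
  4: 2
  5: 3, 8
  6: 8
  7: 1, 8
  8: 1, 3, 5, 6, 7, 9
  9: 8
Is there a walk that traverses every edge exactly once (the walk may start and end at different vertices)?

No

Degrees: 1:2, 2:1, 3:2, 4:1, 5:2, 6:1, 7:2, 8:6, 9:1
Odd-degree vertices: 2, 4, 6, 9 (4 total).
With 4 odd-degree vertices (more than two), no single trail can use every edge.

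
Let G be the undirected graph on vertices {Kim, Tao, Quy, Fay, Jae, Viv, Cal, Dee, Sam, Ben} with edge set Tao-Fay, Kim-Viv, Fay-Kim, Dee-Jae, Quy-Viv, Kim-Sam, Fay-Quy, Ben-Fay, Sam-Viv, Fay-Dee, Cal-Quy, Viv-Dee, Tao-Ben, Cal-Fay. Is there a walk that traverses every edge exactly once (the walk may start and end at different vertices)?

No

Degrees: Kim:3, Tao:2, Quy:3, Fay:6, Jae:1, Viv:4, Cal:2, Dee:3, Sam:2, Ben:2
Odd-degree vertices: Kim, Quy, Jae, Dee (4 total).
An Eulerian trail requires 0 or 2 odd-degree vertices; here there are 4.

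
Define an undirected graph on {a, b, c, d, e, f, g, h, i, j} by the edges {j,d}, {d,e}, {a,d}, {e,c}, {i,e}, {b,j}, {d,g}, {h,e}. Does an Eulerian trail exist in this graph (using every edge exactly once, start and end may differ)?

No

Degrees: a:1, b:1, c:1, d:4, e:4, f:0, g:1, h:1, i:1, j:2
Odd-degree vertices: a, b, c, g, h, i (6 total).
An Eulerian trail requires 0 or 2 odd-degree vertices; here there are 6.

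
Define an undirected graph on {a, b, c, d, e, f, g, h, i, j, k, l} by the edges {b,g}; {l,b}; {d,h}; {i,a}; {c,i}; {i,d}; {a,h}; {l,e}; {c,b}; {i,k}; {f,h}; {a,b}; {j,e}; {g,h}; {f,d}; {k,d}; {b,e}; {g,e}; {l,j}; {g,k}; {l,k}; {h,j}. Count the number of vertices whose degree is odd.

Degrees: a:3, b:5, c:2, d:4, e:4, f:2, g:4, h:5, i:4, j:3, k:4, l:4
Odd-degree vertices: a, b, h, j.

4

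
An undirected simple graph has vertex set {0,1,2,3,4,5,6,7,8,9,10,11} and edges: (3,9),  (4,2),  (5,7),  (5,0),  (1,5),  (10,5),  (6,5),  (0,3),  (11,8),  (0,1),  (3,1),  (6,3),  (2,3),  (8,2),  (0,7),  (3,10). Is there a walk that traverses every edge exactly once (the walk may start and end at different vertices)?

No

Degrees: 0:4, 1:3, 2:3, 3:6, 4:1, 5:5, 6:2, 7:2, 8:2, 9:1, 10:2, 11:1
Odd-degree vertices: 1, 2, 4, 5, 9, 11 (6 total).
With 6 odd-degree vertices (more than two), no single trail can use every edge.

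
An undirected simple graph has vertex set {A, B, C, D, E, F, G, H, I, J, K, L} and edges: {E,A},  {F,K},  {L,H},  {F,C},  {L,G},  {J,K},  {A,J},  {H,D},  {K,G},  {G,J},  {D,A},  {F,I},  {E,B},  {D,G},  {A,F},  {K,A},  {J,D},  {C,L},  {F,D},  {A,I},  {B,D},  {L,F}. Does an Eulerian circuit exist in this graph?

Degrees: A:6, B:2, C:2, D:6, E:2, F:6, G:4, H:2, I:2, J:4, K:4, L:4
All degrees are even and the non-isolated vertices are connected — an Eulerian circuit exists.

Yes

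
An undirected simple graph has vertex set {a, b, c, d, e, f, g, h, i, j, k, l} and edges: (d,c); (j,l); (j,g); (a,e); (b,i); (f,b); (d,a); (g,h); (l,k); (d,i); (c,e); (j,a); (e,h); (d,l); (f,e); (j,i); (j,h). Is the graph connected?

Starting from a and exploring outward reaches every vertex (a, d, e, j, i, c, l, h, f, g, b, k); the graph is connected.

Yes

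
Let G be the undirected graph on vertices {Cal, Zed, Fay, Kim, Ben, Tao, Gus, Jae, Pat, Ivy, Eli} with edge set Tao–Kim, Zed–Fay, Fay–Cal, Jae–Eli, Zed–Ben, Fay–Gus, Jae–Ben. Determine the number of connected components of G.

Component: {Pat}
Component: {Ivy}
Component: {Kim, Tao}
Component: {Cal, Zed, Fay, Ben, Gus, Jae, Eli}

4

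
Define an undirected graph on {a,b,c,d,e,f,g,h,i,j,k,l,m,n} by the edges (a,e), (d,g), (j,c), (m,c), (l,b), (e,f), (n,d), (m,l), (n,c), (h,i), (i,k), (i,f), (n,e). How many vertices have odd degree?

10

Degrees: a:1, b:1, c:3, d:2, e:3, f:2, g:1, h:1, i:3, j:1, k:1, l:2, m:2, n:3
Odd-degree vertices: a, b, c, e, g, h, i, j, k, n.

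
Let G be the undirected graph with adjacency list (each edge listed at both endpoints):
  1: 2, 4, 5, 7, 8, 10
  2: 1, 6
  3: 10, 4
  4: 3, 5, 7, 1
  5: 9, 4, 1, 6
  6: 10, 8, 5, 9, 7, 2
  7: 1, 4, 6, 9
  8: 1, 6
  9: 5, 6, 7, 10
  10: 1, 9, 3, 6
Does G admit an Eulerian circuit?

Degrees: 1:6, 2:2, 3:2, 4:4, 5:4, 6:6, 7:4, 8:2, 9:4, 10:4
All degrees are even and the non-isolated vertices are connected — an Eulerian circuit exists.

Yes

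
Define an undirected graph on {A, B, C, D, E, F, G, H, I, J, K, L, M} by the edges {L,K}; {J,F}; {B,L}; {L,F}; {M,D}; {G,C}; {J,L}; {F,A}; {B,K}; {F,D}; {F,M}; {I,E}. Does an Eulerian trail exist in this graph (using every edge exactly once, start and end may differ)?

Degrees: A:1, B:2, C:1, D:2, E:1, F:5, G:1, H:0, I:1, J:2, K:2, L:4, M:2
Odd-degree vertices: A, C, E, F, G, I (6 total).
With 6 odd-degree vertices (more than two), no single trail can use every edge.

No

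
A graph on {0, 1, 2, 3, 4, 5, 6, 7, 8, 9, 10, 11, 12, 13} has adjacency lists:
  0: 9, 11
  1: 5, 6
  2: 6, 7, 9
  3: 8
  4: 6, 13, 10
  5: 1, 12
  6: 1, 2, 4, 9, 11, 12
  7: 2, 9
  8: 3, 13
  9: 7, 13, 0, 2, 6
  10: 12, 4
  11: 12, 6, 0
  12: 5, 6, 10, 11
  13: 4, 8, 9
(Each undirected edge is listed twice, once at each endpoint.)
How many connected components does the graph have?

Component: {0, 1, 2, 3, 4, 5, 6, 7, 8, 9, 10, 11, 12, 13}

1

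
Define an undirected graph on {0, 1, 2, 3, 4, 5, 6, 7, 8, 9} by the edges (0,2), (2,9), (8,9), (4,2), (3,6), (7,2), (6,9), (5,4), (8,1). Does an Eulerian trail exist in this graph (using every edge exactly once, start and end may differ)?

No

Degrees: 0:1, 1:1, 2:4, 3:1, 4:2, 5:1, 6:2, 7:1, 8:2, 9:3
Odd-degree vertices: 0, 1, 3, 5, 7, 9 (6 total).
An Eulerian trail requires 0 or 2 odd-degree vertices; here there are 6.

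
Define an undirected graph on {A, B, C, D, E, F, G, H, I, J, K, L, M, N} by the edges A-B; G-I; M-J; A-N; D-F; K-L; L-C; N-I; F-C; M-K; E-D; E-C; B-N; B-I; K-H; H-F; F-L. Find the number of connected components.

Component: {A, B, G, I, N}
Component: {C, D, E, F, H, J, K, L, M}

2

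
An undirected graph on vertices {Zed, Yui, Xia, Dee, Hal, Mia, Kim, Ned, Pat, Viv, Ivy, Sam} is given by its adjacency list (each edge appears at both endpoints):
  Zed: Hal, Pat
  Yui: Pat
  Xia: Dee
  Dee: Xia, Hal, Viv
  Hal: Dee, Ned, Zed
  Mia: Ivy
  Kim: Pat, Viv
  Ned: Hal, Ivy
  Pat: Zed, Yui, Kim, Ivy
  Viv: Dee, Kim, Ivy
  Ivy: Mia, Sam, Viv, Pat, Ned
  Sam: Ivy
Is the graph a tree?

No

The graph has 12 vertices and 14 edges.
Connected but with 14 > 11 edges, so it has a cycle and is not a tree.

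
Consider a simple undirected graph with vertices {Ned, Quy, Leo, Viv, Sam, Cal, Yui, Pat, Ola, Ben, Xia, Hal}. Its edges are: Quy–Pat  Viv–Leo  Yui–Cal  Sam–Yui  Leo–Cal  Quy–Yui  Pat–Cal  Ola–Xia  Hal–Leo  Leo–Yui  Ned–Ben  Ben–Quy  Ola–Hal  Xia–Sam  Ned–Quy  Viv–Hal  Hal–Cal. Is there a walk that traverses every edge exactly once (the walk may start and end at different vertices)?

Yes

Degrees: Ned:2, Quy:4, Leo:4, Viv:2, Sam:2, Cal:4, Yui:4, Pat:2, Ola:2, Ben:2, Xia:2, Hal:4
Odd-degree vertices: none (0 total).
With 0 odd-degree vertices and all edges in one connected piece, an Eulerian trail exists.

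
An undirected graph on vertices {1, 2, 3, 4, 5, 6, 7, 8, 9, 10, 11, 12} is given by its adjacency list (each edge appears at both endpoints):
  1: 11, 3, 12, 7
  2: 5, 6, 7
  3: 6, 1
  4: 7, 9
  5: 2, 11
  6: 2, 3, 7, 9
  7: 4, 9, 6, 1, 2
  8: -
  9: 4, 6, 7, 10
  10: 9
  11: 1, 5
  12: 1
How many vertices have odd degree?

4

Degrees: 1:4, 2:3, 3:2, 4:2, 5:2, 6:4, 7:5, 8:0, 9:4, 10:1, 11:2, 12:1
Odd-degree vertices: 2, 7, 10, 12.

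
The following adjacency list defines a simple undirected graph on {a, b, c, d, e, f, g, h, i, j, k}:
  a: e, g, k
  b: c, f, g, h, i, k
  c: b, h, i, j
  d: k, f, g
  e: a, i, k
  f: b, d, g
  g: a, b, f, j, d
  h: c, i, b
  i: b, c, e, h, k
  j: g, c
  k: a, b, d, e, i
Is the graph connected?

Yes

A breadth-first search from a visits a, g, e, k, d, b, j, f, i, c, h — all 11 vertices — so the graph is connected.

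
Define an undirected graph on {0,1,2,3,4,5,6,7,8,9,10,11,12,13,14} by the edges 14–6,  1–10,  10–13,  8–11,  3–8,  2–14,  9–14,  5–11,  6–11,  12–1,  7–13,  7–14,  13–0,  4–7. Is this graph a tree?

Yes

|V| = 15, |E| = 14.
Connected and |E| = |V| - 1, which characterizes a tree.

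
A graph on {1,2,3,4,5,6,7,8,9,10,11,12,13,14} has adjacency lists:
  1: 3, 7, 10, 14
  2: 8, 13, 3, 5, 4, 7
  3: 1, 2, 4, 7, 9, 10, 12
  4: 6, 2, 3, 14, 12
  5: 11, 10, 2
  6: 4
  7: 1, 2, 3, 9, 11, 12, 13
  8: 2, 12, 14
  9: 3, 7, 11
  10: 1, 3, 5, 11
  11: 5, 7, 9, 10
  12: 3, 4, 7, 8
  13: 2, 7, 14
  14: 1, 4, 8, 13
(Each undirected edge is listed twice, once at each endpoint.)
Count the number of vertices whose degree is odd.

Degrees: 1:4, 2:6, 3:7, 4:5, 5:3, 6:1, 7:7, 8:3, 9:3, 10:4, 11:4, 12:4, 13:3, 14:4
Odd-degree vertices: 3, 4, 5, 6, 7, 8, 9, 13.

8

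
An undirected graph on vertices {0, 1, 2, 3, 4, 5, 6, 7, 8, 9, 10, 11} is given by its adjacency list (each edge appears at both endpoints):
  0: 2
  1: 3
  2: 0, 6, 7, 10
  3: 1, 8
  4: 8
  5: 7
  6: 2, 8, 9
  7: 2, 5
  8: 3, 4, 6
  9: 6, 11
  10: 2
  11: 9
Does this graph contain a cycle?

The graph has 12 vertices, 11 edges, and 1 connected component.
A forest on 12 vertices with 1 component has exactly 11 edges, which matches — so no cycle.

No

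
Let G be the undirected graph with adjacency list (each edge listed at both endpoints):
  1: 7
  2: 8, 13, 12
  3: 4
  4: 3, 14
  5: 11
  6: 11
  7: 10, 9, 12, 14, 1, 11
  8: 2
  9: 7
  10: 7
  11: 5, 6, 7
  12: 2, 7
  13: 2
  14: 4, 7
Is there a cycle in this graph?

|V| = 14, |E| = 13, number of components = 1.
A forest on 14 vertices with 1 component has exactly 13 edges, which matches — so no cycle.

No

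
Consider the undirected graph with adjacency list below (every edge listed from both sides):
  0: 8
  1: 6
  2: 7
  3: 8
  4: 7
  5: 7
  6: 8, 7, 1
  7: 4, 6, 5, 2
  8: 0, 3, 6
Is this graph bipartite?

Yes

Partition the vertices as {1, 7, 8} vs {0, 2, 3, 4, 5, 6}. Each listed edge has one endpoint in each part, so the graph is bipartite.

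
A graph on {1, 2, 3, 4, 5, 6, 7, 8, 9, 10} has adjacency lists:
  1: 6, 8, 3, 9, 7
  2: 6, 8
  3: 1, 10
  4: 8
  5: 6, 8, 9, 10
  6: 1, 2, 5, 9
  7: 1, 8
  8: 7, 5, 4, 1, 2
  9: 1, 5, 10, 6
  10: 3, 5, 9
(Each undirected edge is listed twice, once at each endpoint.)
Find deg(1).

Neighbors of 1: 3, 6, 7, 8, 9.

5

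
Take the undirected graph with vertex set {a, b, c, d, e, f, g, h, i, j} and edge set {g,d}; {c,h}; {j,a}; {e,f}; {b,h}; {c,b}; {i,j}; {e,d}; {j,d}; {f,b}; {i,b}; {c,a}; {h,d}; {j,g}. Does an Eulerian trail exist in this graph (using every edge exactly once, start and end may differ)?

Degrees: a:2, b:4, c:3, d:4, e:2, f:2, g:2, h:3, i:2, j:4
Odd-degree vertices: c, h (2 total).
With 2 odd-degree vertices and all edges in one connected piece, an Eulerian trail exists (from c to h).

Yes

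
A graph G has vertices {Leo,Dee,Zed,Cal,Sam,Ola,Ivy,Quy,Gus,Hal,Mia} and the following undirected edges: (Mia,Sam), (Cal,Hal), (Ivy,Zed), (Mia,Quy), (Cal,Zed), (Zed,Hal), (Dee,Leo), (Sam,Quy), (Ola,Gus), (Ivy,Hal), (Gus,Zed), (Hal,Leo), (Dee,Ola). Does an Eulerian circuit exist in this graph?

Degrees: Leo:2, Dee:2, Zed:4, Cal:2, Sam:2, Ola:2, Ivy:2, Quy:2, Gus:2, Hal:4, Mia:2
All degrees are even, but the edges lie in more than one component, so no single closed walk can cover them all.

No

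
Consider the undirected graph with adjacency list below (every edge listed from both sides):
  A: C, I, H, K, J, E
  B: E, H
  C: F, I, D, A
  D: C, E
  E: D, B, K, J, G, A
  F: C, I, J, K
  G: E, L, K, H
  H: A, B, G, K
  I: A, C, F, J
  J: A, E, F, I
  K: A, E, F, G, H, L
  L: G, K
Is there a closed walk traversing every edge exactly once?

Yes

Degrees: A:6, B:2, C:4, D:2, E:6, F:4, G:4, H:4, I:4, J:4, K:6, L:2
Every vertex has even degree and the edges form a single connected piece, so an Eulerian circuit exists.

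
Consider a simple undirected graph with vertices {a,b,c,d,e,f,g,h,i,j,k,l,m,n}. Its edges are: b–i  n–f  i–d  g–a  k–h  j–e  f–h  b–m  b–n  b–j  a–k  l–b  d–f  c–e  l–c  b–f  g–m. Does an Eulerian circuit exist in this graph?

Yes

Degrees: a:2, b:6, c:2, d:2, e:2, f:4, g:2, h:2, i:2, j:2, k:2, l:2, m:2, n:2
Every vertex has even degree and the edges form a single connected piece, so an Eulerian circuit exists.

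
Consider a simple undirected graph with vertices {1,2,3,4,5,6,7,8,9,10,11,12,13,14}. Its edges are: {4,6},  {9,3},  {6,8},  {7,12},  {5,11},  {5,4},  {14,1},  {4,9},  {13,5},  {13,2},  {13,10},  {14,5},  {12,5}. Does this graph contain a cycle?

The graph has 14 vertices, 13 edges, and 1 connected component.
Since 13 = 14 - 1, the graph is a forest and contains no cycle.

No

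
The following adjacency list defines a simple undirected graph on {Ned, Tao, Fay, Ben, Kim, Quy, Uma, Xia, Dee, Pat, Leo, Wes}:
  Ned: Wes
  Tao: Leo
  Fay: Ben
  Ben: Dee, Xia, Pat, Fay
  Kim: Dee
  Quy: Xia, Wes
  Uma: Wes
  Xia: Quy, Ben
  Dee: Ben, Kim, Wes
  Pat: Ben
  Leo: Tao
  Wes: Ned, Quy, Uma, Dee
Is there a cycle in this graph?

The graph has 12 vertices, 11 edges, and 2 connected components.
Since 11 > 12 - 2, a cycle must exist; for instance Wes-Dee-Ben-Xia-Quy-Wes.

Yes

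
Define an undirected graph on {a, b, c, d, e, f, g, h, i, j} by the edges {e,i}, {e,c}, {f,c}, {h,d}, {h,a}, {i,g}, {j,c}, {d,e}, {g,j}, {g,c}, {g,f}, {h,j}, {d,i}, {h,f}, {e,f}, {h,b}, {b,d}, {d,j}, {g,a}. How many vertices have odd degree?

4

Degrees: a:2, b:2, c:4, d:5, e:4, f:4, g:5, h:5, i:3, j:4
Odd-degree vertices: d, g, h, i.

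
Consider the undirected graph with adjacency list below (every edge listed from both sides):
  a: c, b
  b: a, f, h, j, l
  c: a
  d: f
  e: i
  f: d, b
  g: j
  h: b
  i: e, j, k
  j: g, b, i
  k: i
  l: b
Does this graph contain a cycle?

No

|V| = 12, |E| = 11, number of components = 1.
Since 11 = 12 - 1, the graph is a forest and contains no cycle.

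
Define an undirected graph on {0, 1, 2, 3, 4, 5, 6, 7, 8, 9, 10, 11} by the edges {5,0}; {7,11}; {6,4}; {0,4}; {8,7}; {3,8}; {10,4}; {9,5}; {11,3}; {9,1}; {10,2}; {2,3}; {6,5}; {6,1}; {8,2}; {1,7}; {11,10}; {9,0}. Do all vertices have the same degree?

Degrees: 0:3, 1:3, 2:3, 3:3, 4:3, 5:3, 6:3, 7:3, 8:3, 9:3, 10:3, 11:3
All degrees equal 3; the graph is regular.

Yes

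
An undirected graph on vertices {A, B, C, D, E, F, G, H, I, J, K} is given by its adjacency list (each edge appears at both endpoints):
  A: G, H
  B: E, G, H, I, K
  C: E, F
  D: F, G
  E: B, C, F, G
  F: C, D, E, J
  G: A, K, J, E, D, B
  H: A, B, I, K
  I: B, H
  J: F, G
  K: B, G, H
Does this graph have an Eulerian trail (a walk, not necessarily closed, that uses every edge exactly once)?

Yes

Degrees: A:2, B:5, C:2, D:2, E:4, F:4, G:6, H:4, I:2, J:2, K:3
Odd-degree vertices: B, K (2 total).
With 2 odd-degree vertices and all edges in one connected piece, an Eulerian trail exists (from B to K).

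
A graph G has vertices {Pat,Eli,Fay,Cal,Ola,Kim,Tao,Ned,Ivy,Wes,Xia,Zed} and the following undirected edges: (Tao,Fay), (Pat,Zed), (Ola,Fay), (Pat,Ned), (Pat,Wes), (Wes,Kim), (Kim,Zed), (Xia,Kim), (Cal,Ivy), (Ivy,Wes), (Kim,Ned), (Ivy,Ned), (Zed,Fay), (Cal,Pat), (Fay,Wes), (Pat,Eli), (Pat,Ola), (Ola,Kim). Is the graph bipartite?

A valid 2-coloring puts {Eli, Cal, Ola, Tao, Ned, Wes, Xia, Zed} on one side and {Pat, Fay, Kim, Ivy} on the other; every edge crosses between the two sides.

Yes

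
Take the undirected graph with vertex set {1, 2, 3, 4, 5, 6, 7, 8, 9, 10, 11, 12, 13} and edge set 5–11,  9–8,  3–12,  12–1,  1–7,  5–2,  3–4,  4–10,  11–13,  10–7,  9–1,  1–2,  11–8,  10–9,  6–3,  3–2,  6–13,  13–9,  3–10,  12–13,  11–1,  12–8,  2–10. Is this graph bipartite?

No

3-10-2-3 is an odd cycle (length 3), and a bipartite graph can contain only even cycles.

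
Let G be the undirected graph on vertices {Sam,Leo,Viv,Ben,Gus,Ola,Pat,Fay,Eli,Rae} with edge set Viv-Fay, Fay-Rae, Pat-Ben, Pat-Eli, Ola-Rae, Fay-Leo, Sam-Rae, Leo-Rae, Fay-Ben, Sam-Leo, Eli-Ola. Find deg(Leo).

3

Neighbors of Leo: Sam, Fay, Rae.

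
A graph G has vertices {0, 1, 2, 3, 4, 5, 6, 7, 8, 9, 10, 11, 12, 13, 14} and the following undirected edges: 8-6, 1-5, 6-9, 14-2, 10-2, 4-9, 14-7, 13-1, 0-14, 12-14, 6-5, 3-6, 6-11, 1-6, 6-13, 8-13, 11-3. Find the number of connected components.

2

Component: {0, 2, 7, 10, 12, 14}
Component: {1, 3, 4, 5, 6, 8, 9, 11, 13}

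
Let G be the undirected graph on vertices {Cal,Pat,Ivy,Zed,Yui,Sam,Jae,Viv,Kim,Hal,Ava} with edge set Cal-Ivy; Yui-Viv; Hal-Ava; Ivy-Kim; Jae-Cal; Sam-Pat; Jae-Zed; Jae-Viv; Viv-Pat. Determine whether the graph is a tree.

No

The graph has 11 vertices and 9 edges.
It is not connected, so it is not a tree.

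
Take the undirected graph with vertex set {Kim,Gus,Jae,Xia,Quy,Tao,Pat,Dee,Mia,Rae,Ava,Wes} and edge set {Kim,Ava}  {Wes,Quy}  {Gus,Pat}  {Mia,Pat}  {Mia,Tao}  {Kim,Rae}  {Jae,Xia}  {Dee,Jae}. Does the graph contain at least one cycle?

No

The graph has 12 vertices, 8 edges, and 4 connected components.
A forest on 12 vertices with 4 components has exactly 8 edges, which matches — so no cycle.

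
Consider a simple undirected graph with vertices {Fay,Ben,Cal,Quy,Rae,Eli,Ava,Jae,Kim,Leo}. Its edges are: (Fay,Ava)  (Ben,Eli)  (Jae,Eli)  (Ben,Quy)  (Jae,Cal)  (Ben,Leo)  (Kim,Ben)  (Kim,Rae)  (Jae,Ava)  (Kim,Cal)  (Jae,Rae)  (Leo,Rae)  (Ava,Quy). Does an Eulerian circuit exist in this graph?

No

Degrees: Fay:1, Ben:4, Cal:2, Quy:2, Rae:3, Eli:2, Ava:3, Jae:4, Kim:3, Leo:2
Vertices with odd degree: Fay, Rae, Ava, Kim. An Eulerian circuit requires all degrees even.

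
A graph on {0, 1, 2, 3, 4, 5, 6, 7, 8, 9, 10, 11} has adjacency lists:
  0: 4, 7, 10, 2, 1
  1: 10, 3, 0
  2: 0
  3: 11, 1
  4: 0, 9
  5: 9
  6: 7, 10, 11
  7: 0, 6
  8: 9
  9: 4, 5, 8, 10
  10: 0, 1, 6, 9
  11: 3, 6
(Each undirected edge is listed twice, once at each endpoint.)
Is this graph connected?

Yes

A breadth-first search from 0 visits 0, 4, 7, 1, 2, 10, 9, 6, 3, 8, 5, 11 — all 12 vertices — so the graph is connected.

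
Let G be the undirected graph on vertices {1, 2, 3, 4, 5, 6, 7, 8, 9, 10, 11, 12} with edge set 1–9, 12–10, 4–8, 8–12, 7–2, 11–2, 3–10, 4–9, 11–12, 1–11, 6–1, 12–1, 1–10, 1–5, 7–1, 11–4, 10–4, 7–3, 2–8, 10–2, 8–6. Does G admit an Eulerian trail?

Degrees: 1:7, 2:4, 3:2, 4:4, 5:1, 6:2, 7:3, 8:4, 9:2, 10:5, 11:4, 12:4
Odd-degree vertices: 1, 5, 7, 10 (4 total).
An Eulerian trail requires 0 or 2 odd-degree vertices; here there are 4.

No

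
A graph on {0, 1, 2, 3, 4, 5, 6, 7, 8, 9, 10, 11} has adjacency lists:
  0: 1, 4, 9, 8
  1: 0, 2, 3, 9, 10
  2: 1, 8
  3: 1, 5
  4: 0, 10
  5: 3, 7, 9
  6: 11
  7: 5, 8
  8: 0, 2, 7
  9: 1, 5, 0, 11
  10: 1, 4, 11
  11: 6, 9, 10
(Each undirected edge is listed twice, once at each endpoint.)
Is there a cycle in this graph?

Yes

|V| = 12, |E| = 17, number of components = 1.
One cycle is 0-1-3-5-9-0.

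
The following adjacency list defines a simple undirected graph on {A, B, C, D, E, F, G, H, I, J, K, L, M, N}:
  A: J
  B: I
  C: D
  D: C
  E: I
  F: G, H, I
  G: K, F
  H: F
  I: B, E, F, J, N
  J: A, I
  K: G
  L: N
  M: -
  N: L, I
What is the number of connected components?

3

Component: {M}
Component: {C, D}
Component: {A, B, E, F, G, H, I, J, K, L, N}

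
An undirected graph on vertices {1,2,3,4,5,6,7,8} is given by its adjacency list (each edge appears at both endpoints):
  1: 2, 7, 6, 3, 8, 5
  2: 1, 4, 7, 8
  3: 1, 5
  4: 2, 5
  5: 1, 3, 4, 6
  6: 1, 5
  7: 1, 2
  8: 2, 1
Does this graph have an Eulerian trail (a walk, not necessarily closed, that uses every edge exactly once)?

Yes

Degrees: 1:6, 2:4, 3:2, 4:2, 5:4, 6:2, 7:2, 8:2
Odd-degree vertices: none (0 total).
With 0 odd-degree vertices and all edges in one connected piece, an Eulerian trail exists.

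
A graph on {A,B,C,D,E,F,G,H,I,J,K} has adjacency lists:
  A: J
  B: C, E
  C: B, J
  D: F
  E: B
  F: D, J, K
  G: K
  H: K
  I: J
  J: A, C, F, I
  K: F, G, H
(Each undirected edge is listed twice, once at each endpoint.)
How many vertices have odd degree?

Degrees: A:1, B:2, C:2, D:1, E:1, F:3, G:1, H:1, I:1, J:4, K:3
Odd-degree vertices: A, D, E, F, G, H, I, K.

8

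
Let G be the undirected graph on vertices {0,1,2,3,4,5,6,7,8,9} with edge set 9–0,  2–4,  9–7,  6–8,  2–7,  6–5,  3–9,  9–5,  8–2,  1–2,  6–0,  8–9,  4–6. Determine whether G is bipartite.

Yes

Partition the vertices as {2, 6, 9} vs {0, 1, 3, 4, 5, 7, 8}. Each listed edge has one endpoint in each part, so the graph is bipartite.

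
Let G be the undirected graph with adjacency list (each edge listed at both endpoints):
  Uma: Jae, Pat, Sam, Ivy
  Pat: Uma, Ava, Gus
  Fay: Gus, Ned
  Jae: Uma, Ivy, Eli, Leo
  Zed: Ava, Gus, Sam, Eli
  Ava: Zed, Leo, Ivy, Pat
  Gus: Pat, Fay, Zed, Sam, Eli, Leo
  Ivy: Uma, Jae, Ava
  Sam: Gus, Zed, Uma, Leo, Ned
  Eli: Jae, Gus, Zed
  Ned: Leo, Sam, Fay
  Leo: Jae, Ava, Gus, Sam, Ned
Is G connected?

Yes

A breadth-first search from Uma visits Uma, Ivy, Pat, Jae, Sam, Ava, Gus, Eli, Leo, Zed, Ned, Fay — all 12 vertices — so the graph is connected.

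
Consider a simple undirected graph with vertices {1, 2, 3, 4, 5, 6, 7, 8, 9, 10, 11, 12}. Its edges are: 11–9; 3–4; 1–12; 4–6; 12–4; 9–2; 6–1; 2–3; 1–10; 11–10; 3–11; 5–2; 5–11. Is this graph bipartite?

Yes

Color {3, 5, 6, 7, 8, 9, 10, 12} black and {1, 2, 4, 11} white. No edge joins two same-colored vertices, so the graph is bipartite.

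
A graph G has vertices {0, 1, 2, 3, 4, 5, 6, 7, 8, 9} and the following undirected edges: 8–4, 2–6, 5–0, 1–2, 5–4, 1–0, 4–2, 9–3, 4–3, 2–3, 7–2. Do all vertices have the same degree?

No

Degrees: 0:2, 1:2, 2:5, 3:3, 4:4, 5:2, 6:1, 7:1, 8:1, 9:1
Vertex 6 has degree 1 while 2 has degree 5, so the graph is not regular.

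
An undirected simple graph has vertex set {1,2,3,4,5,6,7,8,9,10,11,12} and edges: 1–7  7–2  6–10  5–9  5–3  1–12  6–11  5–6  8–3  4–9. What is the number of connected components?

Component: {1, 2, 7, 12}
Component: {3, 4, 5, 6, 8, 9, 10, 11}

2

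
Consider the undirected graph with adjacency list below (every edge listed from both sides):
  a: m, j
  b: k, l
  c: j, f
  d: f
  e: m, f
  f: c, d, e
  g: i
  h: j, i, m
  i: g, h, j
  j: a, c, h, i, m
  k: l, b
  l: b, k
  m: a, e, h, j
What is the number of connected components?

2

Component: {b, k, l}
Component: {a, c, d, e, f, g, h, i, j, m}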